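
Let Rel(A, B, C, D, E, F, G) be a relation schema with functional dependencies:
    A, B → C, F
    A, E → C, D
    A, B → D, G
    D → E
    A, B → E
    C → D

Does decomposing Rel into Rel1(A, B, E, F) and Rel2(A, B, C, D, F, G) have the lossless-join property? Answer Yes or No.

Rel1 ∩ Rel2 = {A, B, F}; its closure under F is {A, B, C, D, E, F, G}.
This includes all of Rel1, so the common attributes are a superkey of Rel1 — the join is lossless.

Yes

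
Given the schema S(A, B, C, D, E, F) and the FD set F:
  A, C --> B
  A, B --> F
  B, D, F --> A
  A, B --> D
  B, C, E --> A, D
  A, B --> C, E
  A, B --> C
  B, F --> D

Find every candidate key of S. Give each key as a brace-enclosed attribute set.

{A, B} is a candidate key since {A, B}⁺ = {A, B, C, D, E, F} covers every attribute.
{A, C} is a candidate key since {A, C}⁺ = {A, B, C, D, E, F} covers every attribute.
{B, F} is a candidate key since {B, F}⁺ = {A, B, C, D, E, F} covers every attribute.
{B, C, E} is a candidate key since {B, C, E}⁺ = {A, B, C, D, E, F} covers every attribute.
Any other superkey properly contains one of these, so there are no further candidate keys.

{A, B}, {A, C}, {B, C, E}, {B, F}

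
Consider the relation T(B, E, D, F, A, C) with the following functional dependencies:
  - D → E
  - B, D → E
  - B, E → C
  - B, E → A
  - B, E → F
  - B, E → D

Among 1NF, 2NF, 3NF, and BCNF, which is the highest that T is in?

Candidate keys: {B, D}, {B, E}. Prime attributes: {B, D, E}.
D → E breaks BCNF: {D}⁺ = {D, E}, so {D} is not a superkey.
Since {E} ⊆ prime attributes and every other non-superkey FD also has a prime right side, the schema is in 3NF.

3NF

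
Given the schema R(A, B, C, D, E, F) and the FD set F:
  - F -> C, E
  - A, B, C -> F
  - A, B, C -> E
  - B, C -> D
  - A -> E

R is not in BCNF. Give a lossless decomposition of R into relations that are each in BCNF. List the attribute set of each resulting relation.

Candidate keys of the original relation: {A, B, C}, {A, B, F}.
{A, B, C, D, E, F}: {F} determines {C, E, F} here but is not a superkey — split on F -> C, E, giving {C, E, F} and {A, B, D, F}.
{C, E, F}: every determinant is a superkey — BCNF.
{A, B, D, F}: {B, F} determines {B, D, F} here but is not a superkey — split on B, F -> D, giving {B, D, F} and {A, B, F}.
{B, D, F}: every determinant is a superkey — BCNF.
{A, B, F}: every determinant is a superkey — BCNF.

{A, B, F}; {B, D, F}; {C, E, F}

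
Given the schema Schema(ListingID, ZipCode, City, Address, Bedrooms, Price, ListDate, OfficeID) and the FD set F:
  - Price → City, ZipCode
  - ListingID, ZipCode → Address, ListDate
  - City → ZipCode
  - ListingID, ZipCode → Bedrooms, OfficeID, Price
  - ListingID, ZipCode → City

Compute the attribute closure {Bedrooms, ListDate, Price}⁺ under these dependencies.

Start with {Bedrooms, ListDate, Price}.
Price → City, ZipCode applies; add {City, ZipCode} → now {Bedrooms, City, ListDate, Price, ZipCode}.
No further FD applies.

{Bedrooms, City, ListDate, Price, ZipCode}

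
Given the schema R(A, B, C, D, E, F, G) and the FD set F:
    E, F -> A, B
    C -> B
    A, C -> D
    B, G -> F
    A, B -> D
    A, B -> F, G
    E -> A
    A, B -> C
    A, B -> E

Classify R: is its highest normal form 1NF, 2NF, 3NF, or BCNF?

3NF

Candidate keys: {A, B}, {A, C}, {B, E}, {C, E}, {E, F}. Prime attributes: {A, B, C, E, F}.
For C -> B we have {C}⁺ = {B, C}; {C} is not a superkey, so BCNF fails.
Since {B} ⊆ prime attributes and every other non-superkey FD also has a prime right side, the schema is in 3NF.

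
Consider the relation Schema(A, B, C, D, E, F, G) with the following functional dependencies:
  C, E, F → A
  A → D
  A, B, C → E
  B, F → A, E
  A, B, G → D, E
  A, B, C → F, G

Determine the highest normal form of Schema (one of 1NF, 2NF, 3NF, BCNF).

Candidate keys: {A, B, C}, {B, C, F}. Prime attributes: {A, B, C, F}.
C, E, F → A breaks BCNF: {C, E, F}⁺ = {A, C, D, E, F}, so {C, E, F} is not a superkey.
A → D has non-prime {D} on the right and a non-superkey on the left, so 3NF fails.
Since {A} ⊂ {A, B, C} and {A}⁺ ⊇ {D} with {D} non-prime, there is a partial dependency; 2NF fails.

1NF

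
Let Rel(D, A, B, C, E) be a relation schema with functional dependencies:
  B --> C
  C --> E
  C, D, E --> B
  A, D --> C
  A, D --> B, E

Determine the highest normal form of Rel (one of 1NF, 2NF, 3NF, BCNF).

2NF

Candidate key: {A, D}. Prime attributes: {A, D}.
For B --> C we have {B}⁺ = {B, C, E}; {B} is not a superkey, so BCNF fails.
B --> C determines the non-prime attribute {C} from a non-superkey — 3NF is violated.
No non-prime attribute depends on a proper subset of any candidate key, so 2NF holds.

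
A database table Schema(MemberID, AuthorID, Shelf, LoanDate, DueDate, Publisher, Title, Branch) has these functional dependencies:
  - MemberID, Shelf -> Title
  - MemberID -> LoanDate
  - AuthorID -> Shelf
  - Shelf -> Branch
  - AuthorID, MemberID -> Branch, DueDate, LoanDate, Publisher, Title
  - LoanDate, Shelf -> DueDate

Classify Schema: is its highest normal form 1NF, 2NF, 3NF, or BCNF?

1NF

Candidate key: {AuthorID, MemberID}. Prime attributes: {AuthorID, MemberID}.
For MemberID, Shelf -> Title we have {MemberID, Shelf}⁺ = {Branch, DueDate, LoanDate, MemberID, Shelf, Title}; {MemberID, Shelf} is not a superkey, so BCNF fails.
MemberID, Shelf -> Title determines the non-prime attribute {Title} from a non-superkey — 3NF is violated.
Since {AuthorID} ⊂ {AuthorID, MemberID} and {AuthorID}⁺ ⊇ {Branch, Shelf} with {Branch, Shelf} non-prime, there is a partial dependency; 2NF fails.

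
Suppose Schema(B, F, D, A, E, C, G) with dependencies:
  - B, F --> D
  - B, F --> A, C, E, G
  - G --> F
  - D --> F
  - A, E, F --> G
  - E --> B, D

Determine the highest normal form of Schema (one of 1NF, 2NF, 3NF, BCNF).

3NF

Candidate keys: {B, D}, {B, F}, {B, G}, {E}. Prime attributes: {B, D, E, F, G}.
G --> F: {G}⁺ = {F, G}, which is not all of the attributes, so the left side is not a superkey — BCNF is violated.
Its right-hand attributes {F} are all prime, as are those of every other non-superkey FD — the relation is in 3NF.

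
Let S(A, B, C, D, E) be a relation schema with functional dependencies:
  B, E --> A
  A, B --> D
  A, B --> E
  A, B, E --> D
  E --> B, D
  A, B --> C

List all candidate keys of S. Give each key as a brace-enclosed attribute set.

{A, B}, {E}

Closure of {E} is {A, B, C, D, E}, the whole schema; {E} is a candidate key.
Closure of {A, B} is {A, B, C, D, E}, the whole schema; {A, B} is a candidate key.
Any other superkey properly contains one of these, so there are no further candidate keys.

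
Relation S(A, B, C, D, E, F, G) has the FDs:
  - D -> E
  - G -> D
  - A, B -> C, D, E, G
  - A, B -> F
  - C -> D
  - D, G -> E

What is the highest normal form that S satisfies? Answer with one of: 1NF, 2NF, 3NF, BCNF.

Candidate key: {A, B}. Prime attributes: {A, B}.
For D -> E we have {D}⁺ = {D, E}; {D} is not a superkey, so BCNF fails.
D -> E determines the non-prime attribute {E} from a non-superkey — 3NF is violated.
No non-prime attribute depends on a proper subset of any candidate key, so 2NF holds.

2NF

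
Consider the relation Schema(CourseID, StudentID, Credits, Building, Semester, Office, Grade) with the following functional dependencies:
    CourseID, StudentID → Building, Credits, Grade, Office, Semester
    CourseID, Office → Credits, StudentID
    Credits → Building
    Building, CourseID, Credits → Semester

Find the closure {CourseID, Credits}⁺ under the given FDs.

{Building, CourseID, Credits, Semester}

Start with {CourseID, Credits}.
Credits → Building applies; add {Building} → now {Building, CourseID, Credits}.
Building, CourseID, Credits → Semester applies; add {Semester} → now {Building, CourseID, Credits, Semester}.
No further FD applies.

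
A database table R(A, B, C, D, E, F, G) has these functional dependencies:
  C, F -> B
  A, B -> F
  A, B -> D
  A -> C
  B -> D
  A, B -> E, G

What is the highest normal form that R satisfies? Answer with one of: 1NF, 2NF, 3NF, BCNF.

Candidate keys: {A, B}, {A, F}. Prime attributes: {A, B, F}.
For C, F -> B we have {C, F}⁺ = {B, C, D, F}; {C, F} is not a superkey, so BCNF fails.
Because {C} is non-prime and the left side of A -> C is not a superkey, the relation is not in 3NF.
The proper key subset {A} of {A, B} determines non-prime {C}, so the relation is not even in 2NF.

1NF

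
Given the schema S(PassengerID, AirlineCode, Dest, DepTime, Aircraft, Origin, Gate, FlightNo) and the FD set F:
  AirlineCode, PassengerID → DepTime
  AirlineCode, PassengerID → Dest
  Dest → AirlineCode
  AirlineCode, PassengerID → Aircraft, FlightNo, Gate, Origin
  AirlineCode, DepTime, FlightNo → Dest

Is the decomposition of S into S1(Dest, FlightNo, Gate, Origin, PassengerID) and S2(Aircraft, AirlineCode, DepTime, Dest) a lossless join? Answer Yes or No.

No

The shared attributes are {Dest} and {Dest}⁺ = {AirlineCode, Dest}.
The closure covers neither S1 nor S2 entirely; the join is not lossless.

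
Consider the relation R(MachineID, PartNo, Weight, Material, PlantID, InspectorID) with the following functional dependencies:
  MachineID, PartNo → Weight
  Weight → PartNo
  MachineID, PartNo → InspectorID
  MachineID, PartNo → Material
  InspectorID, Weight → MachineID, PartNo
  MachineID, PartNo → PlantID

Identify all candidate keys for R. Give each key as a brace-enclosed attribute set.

{InspectorID, Weight} is a candidate key since {InspectorID, Weight}⁺ = {InspectorID, MachineID, Material, PartNo, PlantID, Weight} covers every attribute.
{MachineID, PartNo} is a candidate key since {MachineID, PartNo}⁺ = {InspectorID, MachineID, Material, PartNo, PlantID, Weight} covers every attribute.
{MachineID, Weight} is a candidate key since {MachineID, Weight}⁺ = {InspectorID, MachineID, Material, PartNo, PlantID, Weight} covers every attribute.
No proper subset of any of these is a key, and no other minimal superkey exists.

{InspectorID, Weight}, {MachineID, PartNo}, {MachineID, Weight}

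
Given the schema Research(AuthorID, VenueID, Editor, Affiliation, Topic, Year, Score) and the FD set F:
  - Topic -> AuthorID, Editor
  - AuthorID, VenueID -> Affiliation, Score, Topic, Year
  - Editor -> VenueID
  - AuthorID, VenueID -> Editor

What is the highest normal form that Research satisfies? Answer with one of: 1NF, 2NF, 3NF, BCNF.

3NF

Candidate keys: {AuthorID, Editor}, {AuthorID, VenueID}, {Topic}. Prime attributes: {AuthorID, Editor, Topic, VenueID}.
Editor -> VenueID breaks BCNF: {Editor}⁺ = {Editor, VenueID}, so {Editor} is not a superkey.
Since {VenueID} ⊆ prime attributes and every other non-superkey FD also has a prime right side, the schema is in 3NF.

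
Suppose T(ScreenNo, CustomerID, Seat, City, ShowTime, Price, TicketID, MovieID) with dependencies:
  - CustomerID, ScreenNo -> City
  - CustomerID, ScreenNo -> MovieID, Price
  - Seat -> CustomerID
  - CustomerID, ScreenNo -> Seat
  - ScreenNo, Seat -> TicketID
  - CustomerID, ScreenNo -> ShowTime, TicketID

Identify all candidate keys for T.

{CustomerID, ScreenNo}, {ScreenNo, Seat}

No FD produces {ScreenNo}, so it must be in every candidate key.
Closure of {CustomerID, ScreenNo} is {City, CustomerID, MovieID, Price, ScreenNo, Seat, ShowTime, TicketID}, the whole schema; {CustomerID, ScreenNo} is a candidate key.
Closure of {ScreenNo, Seat} is {City, CustomerID, MovieID, Price, ScreenNo, Seat, ShowTime, TicketID}, the whole schema; {ScreenNo, Seat} is a candidate key.
Any other superkey properly contains one of these, so there are no further candidate keys.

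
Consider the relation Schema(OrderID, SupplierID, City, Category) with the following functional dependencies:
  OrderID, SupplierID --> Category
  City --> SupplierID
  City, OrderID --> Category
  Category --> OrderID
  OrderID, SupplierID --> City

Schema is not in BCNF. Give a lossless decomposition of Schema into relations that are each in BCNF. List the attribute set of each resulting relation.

{Category, City}; {Category, OrderID}; {City, SupplierID}

Candidate keys of the original relation: {Category, City}, {Category, SupplierID}, {City, OrderID}, {OrderID, SupplierID}.
{Category, City, OrderID, SupplierID}: {City} determines {City, SupplierID} here but is not a superkey — split on City --> SupplierID, giving {City, SupplierID} and {Category, City, OrderID}.
{City, SupplierID} has no BCNF violation.
{Category, City, OrderID}: {Category} determines {Category, OrderID} here but is not a superkey — split on Category --> OrderID, giving {Category, OrderID} and {Category, City}.
{Category, OrderID} has no BCNF violation.
{Category, City} has no BCNF violation.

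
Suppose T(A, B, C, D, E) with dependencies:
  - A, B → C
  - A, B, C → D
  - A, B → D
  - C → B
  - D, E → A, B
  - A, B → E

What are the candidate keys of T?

{A, B}⁺ = {A, B, C, D, E} — all of the relation — so {A, B} is a candidate key.
{A, C}⁺ = {A, B, C, D, E} — all of the relation — so {A, C} is a candidate key.
{D, E}⁺ = {A, B, C, D, E} — all of the relation — so {D, E} is a candidate key.
These are minimal and exhaustive — every other superkey contains one of them.

{A, B}, {A, C}, {D, E}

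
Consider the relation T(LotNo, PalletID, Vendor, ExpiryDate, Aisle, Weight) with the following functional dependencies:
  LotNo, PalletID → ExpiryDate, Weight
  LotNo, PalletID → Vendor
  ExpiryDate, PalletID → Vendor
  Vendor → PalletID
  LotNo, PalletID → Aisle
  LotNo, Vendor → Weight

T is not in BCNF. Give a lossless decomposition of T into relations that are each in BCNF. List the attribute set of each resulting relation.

{Aisle, ExpiryDate, LotNo, PalletID, Weight}; {ExpiryDate, Vendor}; {PalletID, Vendor}

Candidate keys of the original relation: {LotNo, PalletID}, {LotNo, Vendor}.
In {Aisle, ExpiryDate, LotNo, PalletID, Vendor, Weight}, {ExpiryDate, PalletID} is not a superkey ({ExpiryDate, PalletID}⁺ restricted to this set is {ExpiryDate, PalletID, Vendor}), so split on ExpiryDate, PalletID → Vendor into {ExpiryDate, PalletID, Vendor} and {Aisle, ExpiryDate, LotNo, PalletID, Weight}.
In {ExpiryDate, PalletID, Vendor}, {Vendor} is not a superkey ({Vendor}⁺ restricted to this set is {PalletID, Vendor}), so split on Vendor → PalletID into {PalletID, Vendor} and {ExpiryDate, Vendor}.
{PalletID, Vendor}: every determinant is a superkey — BCNF.
{ExpiryDate, Vendor}: every determinant is a superkey — BCNF.
{Aisle, ExpiryDate, LotNo, PalletID, Weight}: every determinant is a superkey — BCNF.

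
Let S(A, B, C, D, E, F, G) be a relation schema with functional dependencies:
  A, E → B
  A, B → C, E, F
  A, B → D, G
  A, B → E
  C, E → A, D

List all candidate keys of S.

Closure of {A, B} is {A, B, C, D, E, F, G}, the whole schema; {A, B} is a candidate key.
Closure of {A, E} is {A, B, C, D, E, F, G}, the whole schema; {A, E} is a candidate key.
Closure of {C, E} is {A, B, C, D, E, F, G}, the whole schema; {C, E} is a candidate key.
Any other superkey properly contains one of these, so there are no further candidate keys.

{A, B}, {A, E}, {C, E}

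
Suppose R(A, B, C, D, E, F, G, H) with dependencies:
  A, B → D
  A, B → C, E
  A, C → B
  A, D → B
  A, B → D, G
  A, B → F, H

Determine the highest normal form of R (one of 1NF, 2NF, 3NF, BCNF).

Candidate keys: {A, B}, {A, C}, {A, D}. Prime attributes: {A, B, C, D}.
Each dependency's left side is a superkey — BCNF holds.

BCNF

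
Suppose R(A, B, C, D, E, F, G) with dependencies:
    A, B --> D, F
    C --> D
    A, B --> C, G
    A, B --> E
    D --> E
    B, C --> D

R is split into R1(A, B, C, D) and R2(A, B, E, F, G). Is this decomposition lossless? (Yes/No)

The shared attributes are {A, B} and {A, B}⁺ = {A, B, C, D, E, F, G}.
This includes all of R1, so the common attributes are a superkey of R1 — the join is lossless.

Yes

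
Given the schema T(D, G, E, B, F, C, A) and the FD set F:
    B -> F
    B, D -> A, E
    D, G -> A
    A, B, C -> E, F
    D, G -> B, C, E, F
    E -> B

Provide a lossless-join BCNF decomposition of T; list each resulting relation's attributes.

Candidate key of the original relation: {D, G}.
{A, B, C, D, E, F, G}: {B} determines {B, F} here but is not a superkey — split on B -> F, giving {B, F} and {A, B, C, D, E, G}.
{B, F} is in BCNF.
{A, B, C, D, E, G}: {B, D} determines {A, B, D, E} here but is not a superkey — split on B, D -> A, E, giving {A, B, D, E} and {B, C, D, G}.
{A, B, D, E}: {E} determines {B, E} here but is not a superkey — split on E -> B, giving {B, E} and {A, D, E}.
{B, E} is in BCNF.
{A, D, E} is in BCNF.
{B, C, D, G} is in BCNF.

{A, D, E}; {B, C, D, G}; {B, E}; {B, F}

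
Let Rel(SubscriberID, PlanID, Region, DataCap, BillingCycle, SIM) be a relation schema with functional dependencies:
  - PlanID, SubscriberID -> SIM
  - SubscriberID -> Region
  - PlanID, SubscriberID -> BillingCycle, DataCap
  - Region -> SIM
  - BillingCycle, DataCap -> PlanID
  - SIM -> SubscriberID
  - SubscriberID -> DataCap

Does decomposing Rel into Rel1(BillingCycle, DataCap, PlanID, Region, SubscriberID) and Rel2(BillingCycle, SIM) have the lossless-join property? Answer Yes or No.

The shared attributes are {BillingCycle} and {BillingCycle}⁺ = {BillingCycle}.
The closure covers neither Rel1 nor Rel2 entirely; the join is not lossless.

No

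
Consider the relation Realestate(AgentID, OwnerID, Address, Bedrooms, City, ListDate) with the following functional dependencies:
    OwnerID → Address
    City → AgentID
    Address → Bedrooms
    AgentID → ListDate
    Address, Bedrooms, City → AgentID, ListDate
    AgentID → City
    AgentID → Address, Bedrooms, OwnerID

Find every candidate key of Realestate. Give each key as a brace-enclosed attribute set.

{AgentID} is a candidate key since {AgentID}⁺ = {Address, AgentID, Bedrooms, City, ListDate, OwnerID} covers every attribute.
{City} is a candidate key since {City}⁺ = {Address, AgentID, Bedrooms, City, ListDate, OwnerID} covers every attribute.
These are minimal and exhaustive — every other superkey contains one of them.

{AgentID}, {City}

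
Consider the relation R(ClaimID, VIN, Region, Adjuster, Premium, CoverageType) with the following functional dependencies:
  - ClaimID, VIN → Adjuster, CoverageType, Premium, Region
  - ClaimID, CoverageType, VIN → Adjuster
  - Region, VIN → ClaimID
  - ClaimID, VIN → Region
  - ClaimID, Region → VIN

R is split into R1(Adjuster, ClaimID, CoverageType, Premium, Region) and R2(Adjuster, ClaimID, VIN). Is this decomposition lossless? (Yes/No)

No

Common attributes: {Adjuster, ClaimID}; their closure is {Adjuster, ClaimID}.
R1 ⊄ {Adjuster, ClaimID} and R2 ⊄ {Adjuster, ClaimID}, so the split is lossy.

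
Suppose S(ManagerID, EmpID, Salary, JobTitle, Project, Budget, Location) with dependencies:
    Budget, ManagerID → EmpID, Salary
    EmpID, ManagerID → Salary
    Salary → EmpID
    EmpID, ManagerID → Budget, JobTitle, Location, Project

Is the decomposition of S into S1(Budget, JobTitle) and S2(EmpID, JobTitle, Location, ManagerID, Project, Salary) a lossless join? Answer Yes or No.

No

S1 ∩ S2 = {JobTitle}; its closure under F is {JobTitle}.
The closure covers neither S1 nor S2 entirely; the join is not lossless.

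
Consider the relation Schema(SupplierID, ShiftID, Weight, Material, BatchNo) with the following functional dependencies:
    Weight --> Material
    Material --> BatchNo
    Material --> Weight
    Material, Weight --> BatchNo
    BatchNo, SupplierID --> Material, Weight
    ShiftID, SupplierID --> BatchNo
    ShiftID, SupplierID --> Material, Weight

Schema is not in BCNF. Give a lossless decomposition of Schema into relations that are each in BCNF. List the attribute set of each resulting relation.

Candidate key of the original relation: {ShiftID, SupplierID}.
Within {BatchNo, Material, ShiftID, SupplierID, Weight}: {Weight}⁺ ∩ {BatchNo, Material, ShiftID, SupplierID, Weight} = {BatchNo, Material, Weight}, not the whole set, so Weight --> BatchNo, Material violates BCNF; decompose into {BatchNo, Material, Weight} and {ShiftID, SupplierID, Weight}.
{BatchNo, Material, Weight} has no BCNF violation.
{ShiftID, SupplierID, Weight} has no BCNF violation.

{BatchNo, Material, Weight}; {ShiftID, SupplierID, Weight}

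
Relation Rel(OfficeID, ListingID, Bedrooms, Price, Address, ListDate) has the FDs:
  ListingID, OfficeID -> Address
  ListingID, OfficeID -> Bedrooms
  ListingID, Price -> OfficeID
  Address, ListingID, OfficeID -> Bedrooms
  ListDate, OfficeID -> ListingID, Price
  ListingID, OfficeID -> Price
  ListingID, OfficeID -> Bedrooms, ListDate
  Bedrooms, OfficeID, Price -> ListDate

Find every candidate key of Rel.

{ListDate, OfficeID}⁺ = {Address, Bedrooms, ListDate, ListingID, OfficeID, Price}, which is every attribute, so {ListDate, OfficeID} is a candidate key.
{ListingID, OfficeID}⁺ = {Address, Bedrooms, ListDate, ListingID, OfficeID, Price}, which is every attribute, so {ListingID, OfficeID} is a candidate key.
{ListingID, Price}⁺ = {Address, Bedrooms, ListDate, ListingID, OfficeID, Price}, which is every attribute, so {ListingID, Price} is a candidate key.
{Bedrooms, OfficeID, Price}⁺ = {Address, Bedrooms, ListDate, ListingID, OfficeID, Price}, which is every attribute, so {Bedrooms, OfficeID, Price} is a candidate key.
No proper subset of any of these is a key, and no other minimal superkey exists.

{Bedrooms, OfficeID, Price}, {ListDate, OfficeID}, {ListingID, OfficeID}, {ListingID, Price}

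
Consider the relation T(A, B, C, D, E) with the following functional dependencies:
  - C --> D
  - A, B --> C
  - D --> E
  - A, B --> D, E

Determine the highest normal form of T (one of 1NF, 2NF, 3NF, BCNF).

Candidate key: {A, B}. Prime attributes: {A, B}.
C --> D: {C}⁺ = {C, D, E}, which is not all of the attributes, so the left side is not a superkey — BCNF is violated.
C --> D determines the non-prime attribute {D} from a non-superkey — 3NF is violated.
No proper subset of a key has a non-prime attribute in its closure, so there is no partial dependency; 2NF holds.

2NF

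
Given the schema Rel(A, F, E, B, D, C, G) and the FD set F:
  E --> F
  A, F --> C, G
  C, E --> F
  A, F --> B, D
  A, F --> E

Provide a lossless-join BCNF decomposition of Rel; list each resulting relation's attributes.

Candidate keys of the original relation: {A, E}, {A, F}.
Within {A, B, C, D, E, F, G}: {E}⁺ ∩ {A, B, C, D, E, F, G} = {E, F}, not the whole set, so E --> F violates BCNF; decompose into {E, F} and {A, B, C, D, E, G}.
{E, F} has no BCNF violation.
{A, B, C, D, E, G} has no BCNF violation.

{A, B, C, D, E, G}; {E, F}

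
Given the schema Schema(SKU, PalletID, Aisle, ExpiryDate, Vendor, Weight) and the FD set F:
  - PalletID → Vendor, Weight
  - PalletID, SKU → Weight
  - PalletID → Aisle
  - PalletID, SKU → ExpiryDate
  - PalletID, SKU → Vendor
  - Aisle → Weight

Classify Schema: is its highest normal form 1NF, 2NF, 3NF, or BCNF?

1NF

Candidate key: {PalletID, SKU}. Prime attributes: {PalletID, SKU}.
For PalletID → Vendor, Weight we have {PalletID}⁺ = {Aisle, PalletID, Vendor, Weight}; {PalletID} is not a superkey, so BCNF fails.
PalletID → Vendor, Weight determines the non-prime attributes {Vendor, Weight} from a non-superkey — 3NF is violated.
The proper key subset {PalletID} of {PalletID, SKU} determines non-prime {Aisle, Vendor, Weight}, so the relation is not even in 2NF.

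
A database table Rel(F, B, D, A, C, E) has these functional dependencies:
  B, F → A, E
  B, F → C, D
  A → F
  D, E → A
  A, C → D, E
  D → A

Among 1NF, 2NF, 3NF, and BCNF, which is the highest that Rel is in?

Candidate keys: {A, B}, {B, D}, {B, F}. Prime attributes: {A, B, D, F}.
For A → F we have {A}⁺ = {A, F}; {A} is not a superkey, so BCNF fails.
A, C → D, E determines the non-prime attribute {E} from a non-superkey — 3NF is violated.
No non-prime attribute depends on a proper subset of any candidate key, so 2NF holds.

2NF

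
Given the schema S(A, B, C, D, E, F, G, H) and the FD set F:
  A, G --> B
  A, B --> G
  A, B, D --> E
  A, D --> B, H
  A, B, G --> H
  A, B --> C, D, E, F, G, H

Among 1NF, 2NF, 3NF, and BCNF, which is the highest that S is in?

BCNF

Candidate keys: {A, B}, {A, D}, {A, G}. Prime attributes: {A, B, D, G}.
Every FD has a superkey on the left, so the relation is in BCNF.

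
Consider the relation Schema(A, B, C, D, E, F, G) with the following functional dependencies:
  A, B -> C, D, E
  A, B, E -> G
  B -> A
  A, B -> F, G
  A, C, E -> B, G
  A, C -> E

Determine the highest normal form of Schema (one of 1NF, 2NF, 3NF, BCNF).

Candidate keys: {A, C}, {B}. Prime attributes: {A, B, C}.
Every FD has a superkey on the left, so the relation is in BCNF.

BCNF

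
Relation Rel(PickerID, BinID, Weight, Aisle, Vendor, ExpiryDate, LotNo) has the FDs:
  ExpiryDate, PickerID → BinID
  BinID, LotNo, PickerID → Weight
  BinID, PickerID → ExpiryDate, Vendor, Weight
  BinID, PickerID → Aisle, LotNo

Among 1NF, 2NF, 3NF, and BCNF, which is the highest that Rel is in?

Candidate keys: {BinID, PickerID}, {ExpiryDate, PickerID}. Prime attributes: {BinID, ExpiryDate, PickerID}.
The left-hand side of every FD is a superkey, so BCNF is satisfied.

BCNF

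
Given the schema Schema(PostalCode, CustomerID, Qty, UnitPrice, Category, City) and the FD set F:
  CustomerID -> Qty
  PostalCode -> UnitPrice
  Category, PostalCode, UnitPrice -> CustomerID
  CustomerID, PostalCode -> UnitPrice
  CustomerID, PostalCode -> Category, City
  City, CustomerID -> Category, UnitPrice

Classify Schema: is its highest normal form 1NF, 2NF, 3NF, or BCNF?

Candidate keys: {Category, PostalCode}, {CustomerID, PostalCode}. Prime attributes: {Category, CustomerID, PostalCode}.
CustomerID -> Qty: {CustomerID}⁺ = {CustomerID, Qty}, which is not all of the attributes, so the left side is not a superkey — BCNF is violated.
CustomerID -> Qty has non-prime {Qty} on the right and a non-superkey on the left, so 3NF fails.
The proper key subset {PostalCode} of {Category, PostalCode} determines non-prime {UnitPrice}, so the relation is not even in 2NF.

1NF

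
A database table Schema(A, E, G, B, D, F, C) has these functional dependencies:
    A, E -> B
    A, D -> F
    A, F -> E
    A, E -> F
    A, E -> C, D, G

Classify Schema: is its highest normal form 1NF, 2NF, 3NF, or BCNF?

Candidate keys: {A, D}, {A, E}, {A, F}. Prime attributes: {A, D, E, F}.
The left-hand side of every FD is a superkey, so BCNF is satisfied.

BCNF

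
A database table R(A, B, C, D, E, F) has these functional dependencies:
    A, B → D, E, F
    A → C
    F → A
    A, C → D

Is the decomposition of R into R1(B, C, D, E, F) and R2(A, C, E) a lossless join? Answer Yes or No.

R1 ∩ R2 = {C, E}; its closure under F is {C, E}.
R1 ⊄ {C, E} and R2 ⊄ {C, E}, so the split is lossy.

No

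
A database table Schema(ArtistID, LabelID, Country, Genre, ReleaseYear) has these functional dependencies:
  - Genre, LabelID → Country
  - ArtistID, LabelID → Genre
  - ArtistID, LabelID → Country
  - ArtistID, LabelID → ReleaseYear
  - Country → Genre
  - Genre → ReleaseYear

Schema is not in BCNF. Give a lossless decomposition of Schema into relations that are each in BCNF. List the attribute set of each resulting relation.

{ArtistID, Genre, LabelID}; {Country, Genre}; {Country, LabelID}; {Genre, ReleaseYear}

Candidate key of the original relation: {ArtistID, LabelID}.
Within {ArtistID, Country, Genre, LabelID, ReleaseYear}: {Genre, LabelID}⁺ ∩ {ArtistID, Country, Genre, LabelID, ReleaseYear} = {Country, Genre, LabelID, ReleaseYear}, not the whole set, so Genre, LabelID → Country, ReleaseYear violates BCNF; decompose into {Country, Genre, LabelID, ReleaseYear} and {ArtistID, Genre, LabelID}.
Within {Country, Genre, LabelID, ReleaseYear}: {Country}⁺ ∩ {Country, Genre, LabelID, ReleaseYear} = {Country, Genre, ReleaseYear}, not the whole set, so Country → Genre, ReleaseYear violates BCNF; decompose into {Country, Genre, ReleaseYear} and {Country, LabelID}.
Within {Country, Genre, ReleaseYear}: {Genre}⁺ ∩ {Country, Genre, ReleaseYear} = {Genre, ReleaseYear}, not the whole set, so Genre → ReleaseYear violates BCNF; decompose into {Genre, ReleaseYear} and {Country, Genre}.
{Genre, ReleaseYear} has no BCNF violation.
{Country, Genre} has no BCNF violation.
{Country, LabelID} has no BCNF violation.
{ArtistID, Genre, LabelID} has no BCNF violation.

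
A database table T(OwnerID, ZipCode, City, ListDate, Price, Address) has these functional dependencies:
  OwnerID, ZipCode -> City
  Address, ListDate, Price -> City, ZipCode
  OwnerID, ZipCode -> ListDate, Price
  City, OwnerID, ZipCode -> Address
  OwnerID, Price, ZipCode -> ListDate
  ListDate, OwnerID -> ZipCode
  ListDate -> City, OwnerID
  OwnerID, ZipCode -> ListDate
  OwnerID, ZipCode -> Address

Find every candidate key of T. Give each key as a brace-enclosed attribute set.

{ListDate}, {OwnerID, ZipCode}

{ListDate} is a candidate key since {ListDate}⁺ = {Address, City, ListDate, OwnerID, Price, ZipCode} covers every attribute.
{OwnerID, ZipCode} is a candidate key since {OwnerID, ZipCode}⁺ = {Address, City, ListDate, OwnerID, Price, ZipCode} covers every attribute.
No proper subset of any of these is a key, and no other minimal superkey exists.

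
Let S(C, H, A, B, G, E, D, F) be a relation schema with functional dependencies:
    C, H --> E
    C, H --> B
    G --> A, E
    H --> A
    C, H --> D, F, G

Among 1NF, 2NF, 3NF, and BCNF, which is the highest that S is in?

1NF

Candidate key: {C, H}. Prime attributes: {C, H}.
G --> A, E: {G}⁺ = {A, E, G}, which is not all of the attributes, so the left side is not a superkey — BCNF is violated.
Because {A, E} are non-prime and the left side of G --> A, E is not a superkey, the relation is not in 3NF.
{H} is a proper subset of the key {C, H}, and {H}⁺ contains the non-prime attribute {A} — a partial dependency, so 2NF is violated.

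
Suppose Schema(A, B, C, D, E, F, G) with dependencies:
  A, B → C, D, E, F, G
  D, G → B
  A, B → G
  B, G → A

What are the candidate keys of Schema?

{A, B}, {B, G}, {D, G}

{A, B}⁺ = {A, B, C, D, E, F, G} — all of the relation — so {A, B} is a candidate key.
{B, G}⁺ = {A, B, C, D, E, F, G} — all of the relation — so {B, G} is a candidate key.
{D, G}⁺ = {A, B, C, D, E, F, G} — all of the relation — so {D, G} is a candidate key.
No proper subset of any of these is a key, and no other minimal superkey exists.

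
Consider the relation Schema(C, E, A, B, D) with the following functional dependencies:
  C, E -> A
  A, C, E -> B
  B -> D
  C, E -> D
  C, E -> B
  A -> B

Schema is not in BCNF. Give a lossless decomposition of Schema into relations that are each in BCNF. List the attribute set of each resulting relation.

{A, B}; {A, C, E}; {B, D}

Candidate key of the original relation: {C, E}.
{A, B, C, D, E}: {B} determines {B, D} here but is not a superkey — split on B -> D, giving {B, D} and {A, B, C, E}.
{B, D} has no BCNF violation.
{A, B, C, E}: {A} determines {A, B} here but is not a superkey — split on A -> B, giving {A, B} and {A, C, E}.
{A, B} has no BCNF violation.
{A, C, E} has no BCNF violation.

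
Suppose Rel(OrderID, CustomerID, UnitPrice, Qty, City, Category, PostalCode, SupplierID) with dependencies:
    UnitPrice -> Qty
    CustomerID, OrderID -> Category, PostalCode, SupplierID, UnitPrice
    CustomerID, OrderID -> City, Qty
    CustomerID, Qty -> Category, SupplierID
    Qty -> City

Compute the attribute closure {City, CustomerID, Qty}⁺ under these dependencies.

{Category, City, CustomerID, Qty, SupplierID}

Start with {City, CustomerID, Qty}.
CustomerID, Qty -> Category, SupplierID applies; add {Category, SupplierID} → now {Category, City, CustomerID, Qty, SupplierID}.
No further FD applies.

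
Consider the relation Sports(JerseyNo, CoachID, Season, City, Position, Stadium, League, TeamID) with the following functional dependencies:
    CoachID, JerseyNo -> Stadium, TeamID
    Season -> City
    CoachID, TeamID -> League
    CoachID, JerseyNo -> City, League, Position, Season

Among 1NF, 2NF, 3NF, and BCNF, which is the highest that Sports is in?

2NF

Candidate key: {CoachID, JerseyNo}. Prime attributes: {CoachID, JerseyNo}.
Season -> City: {Season}⁺ = {City, Season}, which is not all of the attributes, so the left side is not a superkey — BCNF is violated.
Season -> City determines the non-prime attribute {City} from a non-superkey — 3NF is violated.
No proper subset of a key has a non-prime attribute in its closure, so there is no partial dependency; 2NF holds.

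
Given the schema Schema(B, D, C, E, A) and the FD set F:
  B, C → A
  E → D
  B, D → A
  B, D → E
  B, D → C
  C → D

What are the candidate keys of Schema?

Attributes never on any right-hand side: {B} — every candidate key must contain it.
{B, C}⁺ = {A, B, C, D, E} — all of the relation — so {B, C} is a candidate key.
{B, D}⁺ = {A, B, C, D, E} — all of the relation — so {B, D} is a candidate key.
{B, E}⁺ = {A, B, C, D, E} — all of the relation — so {B, E} is a candidate key.
No proper subset of any of these is a key, and no other minimal superkey exists.

{B, C}, {B, D}, {B, E}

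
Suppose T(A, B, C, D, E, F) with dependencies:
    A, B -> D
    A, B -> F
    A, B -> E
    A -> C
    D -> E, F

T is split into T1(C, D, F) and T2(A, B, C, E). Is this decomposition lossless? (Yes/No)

No

Common attributes: {C}; their closure is {C}.
T1 ⊄ {C} and T2 ⊄ {C}, so the split is lossy.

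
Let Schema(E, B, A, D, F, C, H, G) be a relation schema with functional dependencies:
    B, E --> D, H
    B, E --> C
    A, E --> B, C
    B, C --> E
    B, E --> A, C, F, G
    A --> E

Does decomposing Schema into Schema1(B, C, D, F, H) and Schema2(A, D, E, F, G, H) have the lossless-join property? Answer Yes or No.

No

Common attributes: {D, F, H}; their closure is {D, F, H}.
Neither Schema1 nor Schema2 is contained in that closure, so the decomposition is lossy.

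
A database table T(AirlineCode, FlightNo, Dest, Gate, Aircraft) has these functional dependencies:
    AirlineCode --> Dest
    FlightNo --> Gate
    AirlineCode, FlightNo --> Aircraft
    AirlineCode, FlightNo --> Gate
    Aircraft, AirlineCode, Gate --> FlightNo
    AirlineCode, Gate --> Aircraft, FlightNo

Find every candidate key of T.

{AirlineCode} never appears on the right of any FD, so every key must include it.
{AirlineCode, FlightNo} is a candidate key since {AirlineCode, FlightNo}⁺ = {Aircraft, AirlineCode, Dest, FlightNo, Gate} covers every attribute.
{AirlineCode, Gate} is a candidate key since {AirlineCode, Gate}⁺ = {Aircraft, AirlineCode, Dest, FlightNo, Gate} covers every attribute.
No proper subset of any of these is a key, and no other minimal superkey exists.

{AirlineCode, FlightNo}, {AirlineCode, Gate}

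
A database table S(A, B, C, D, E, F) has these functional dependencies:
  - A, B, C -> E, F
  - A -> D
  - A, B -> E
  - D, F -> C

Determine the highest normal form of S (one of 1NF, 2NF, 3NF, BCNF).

1NF

Candidate keys: {A, B, C}, {A, B, F}. Prime attributes: {A, B, C, F}.
A -> D breaks BCNF: {A}⁺ = {A, D}, so {A} is not a superkey.
A -> D determines the non-prime attribute {D} from a non-superkey — 3NF is violated.
Since {A} ⊂ {A, B, C} and {A}⁺ ⊇ {D} with {D} non-prime, there is a partial dependency; 2NF fails.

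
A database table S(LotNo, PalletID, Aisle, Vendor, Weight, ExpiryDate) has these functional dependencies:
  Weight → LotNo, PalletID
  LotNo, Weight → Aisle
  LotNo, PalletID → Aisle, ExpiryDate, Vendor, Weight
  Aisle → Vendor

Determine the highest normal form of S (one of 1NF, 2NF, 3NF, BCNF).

Candidate keys: {LotNo, PalletID}, {Weight}. Prime attributes: {LotNo, PalletID, Weight}.
For Aisle → Vendor we have {Aisle}⁺ = {Aisle, Vendor}; {Aisle} is not a superkey, so BCNF fails.
Aisle → Vendor determines the non-prime attribute {Vendor} from a non-superkey — 3NF is violated.
No proper subset of a key has a non-prime attribute in its closure, so there is no partial dependency; 2NF holds.

2NF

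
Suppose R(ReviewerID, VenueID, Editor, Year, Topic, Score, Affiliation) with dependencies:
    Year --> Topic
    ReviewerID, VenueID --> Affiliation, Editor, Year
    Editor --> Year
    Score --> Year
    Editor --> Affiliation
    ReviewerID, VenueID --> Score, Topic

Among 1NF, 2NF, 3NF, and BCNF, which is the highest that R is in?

2NF

Candidate key: {ReviewerID, VenueID}. Prime attributes: {ReviewerID, VenueID}.
Year --> Topic breaks BCNF: {Year}⁺ = {Topic, Year}, so {Year} is not a superkey.
Year --> Topic determines the non-prime attribute {Topic} from a non-superkey — 3NF is violated.
No non-prime attribute depends on a proper subset of any candidate key, so 2NF holds.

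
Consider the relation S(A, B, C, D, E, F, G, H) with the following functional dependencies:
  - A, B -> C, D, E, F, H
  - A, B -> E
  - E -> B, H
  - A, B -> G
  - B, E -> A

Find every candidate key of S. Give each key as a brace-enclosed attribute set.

{A, B}, {E}

{E}⁺ = {A, B, C, D, E, F, G, H} — all of the relation — so {E} is a candidate key.
{A, B}⁺ = {A, B, C, D, E, F, G, H} — all of the relation — so {A, B} is a candidate key.
These are minimal and exhaustive — every other superkey contains one of them.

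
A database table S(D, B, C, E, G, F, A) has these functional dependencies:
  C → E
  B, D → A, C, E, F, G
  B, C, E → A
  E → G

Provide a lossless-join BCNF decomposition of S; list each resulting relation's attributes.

Candidate key of the original relation: {B, D}.
In {A, B, C, D, E, F, G}, {C} is not a superkey ({C}⁺ restricted to this set is {C, E, G}), so split on C → E, G into {C, E, G} and {A, B, C, D, F}.
In {C, E, G}, {E} is not a superkey ({E}⁺ restricted to this set is {E, G}), so split on E → G into {E, G} and {C, E}.
{E, G} has no BCNF violation.
{C, E} has no BCNF violation.
In {A, B, C, D, F}, {B, C} is not a superkey ({B, C}⁺ restricted to this set is {A, B, C}), so split on B, C → A into {A, B, C} and {B, C, D, F}.
{A, B, C} has no BCNF violation.
{B, C, D, F} has no BCNF violation.

{A, B, C}; {B, C, D, F}; {C, E}; {E, G}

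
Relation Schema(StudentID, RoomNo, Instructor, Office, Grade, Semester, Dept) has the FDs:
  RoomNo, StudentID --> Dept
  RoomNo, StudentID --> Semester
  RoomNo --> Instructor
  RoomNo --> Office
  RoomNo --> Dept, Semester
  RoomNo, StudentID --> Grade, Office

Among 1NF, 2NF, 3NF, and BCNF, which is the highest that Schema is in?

1NF

Candidate key: {RoomNo, StudentID}. Prime attributes: {RoomNo, StudentID}.
For RoomNo --> Instructor we have {RoomNo}⁺ = {Dept, Instructor, Office, RoomNo, Semester}; {RoomNo} is not a superkey, so BCNF fails.
RoomNo --> Instructor determines the non-prime attribute {Instructor} from a non-superkey — 3NF is violated.
The proper key subset {RoomNo} of {RoomNo, StudentID} determines non-prime {Dept, Instructor, Office, Semester}, so the relation is not even in 2NF.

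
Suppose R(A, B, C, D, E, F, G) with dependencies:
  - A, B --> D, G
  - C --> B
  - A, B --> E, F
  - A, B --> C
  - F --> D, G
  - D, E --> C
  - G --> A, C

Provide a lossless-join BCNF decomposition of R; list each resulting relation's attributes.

{A, D, E, F, G}; {B, C}; {C, D, E}

Candidate keys of the original relation: {A, B}, {A, C}, {A, D, E}, {F}, {G}.
{A, B, C, D, E, F, G}: {C} determines {B, C} here but is not a superkey — split on C --> B, giving {B, C} and {A, C, D, E, F, G}.
{B, C} is in BCNF.
{A, C, D, E, F, G}: {D, E} determines {C, D, E} here but is not a superkey — split on D, E --> C, giving {C, D, E} and {A, D, E, F, G}.
{C, D, E} is in BCNF.
{A, D, E, F, G} is in BCNF.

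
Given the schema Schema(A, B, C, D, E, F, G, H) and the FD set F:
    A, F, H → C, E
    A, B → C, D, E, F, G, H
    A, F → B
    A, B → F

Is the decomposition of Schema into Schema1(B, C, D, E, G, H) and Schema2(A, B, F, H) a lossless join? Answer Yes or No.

No

Common attributes: {B, H}; their closure is {B, H}.
Schema1 ⊄ {B, H} and Schema2 ⊄ {B, H}, so the split is lossy.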